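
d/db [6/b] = -6/b^2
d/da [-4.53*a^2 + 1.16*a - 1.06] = 1.16 - 9.06*a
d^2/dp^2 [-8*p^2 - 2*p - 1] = -16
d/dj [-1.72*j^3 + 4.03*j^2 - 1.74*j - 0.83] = -5.16*j^2 + 8.06*j - 1.74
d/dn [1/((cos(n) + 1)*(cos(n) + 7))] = 2*(cos(n) + 4)*sin(n)/((cos(n) + 1)^2*(cos(n) + 7)^2)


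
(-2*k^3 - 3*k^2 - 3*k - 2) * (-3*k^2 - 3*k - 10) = 6*k^5 + 15*k^4 + 38*k^3 + 45*k^2 + 36*k + 20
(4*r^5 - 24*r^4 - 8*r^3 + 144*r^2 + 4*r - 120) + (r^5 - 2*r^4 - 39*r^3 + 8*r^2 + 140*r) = 5*r^5 - 26*r^4 - 47*r^3 + 152*r^2 + 144*r - 120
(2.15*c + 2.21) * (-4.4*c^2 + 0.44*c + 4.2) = -9.46*c^3 - 8.778*c^2 + 10.0024*c + 9.282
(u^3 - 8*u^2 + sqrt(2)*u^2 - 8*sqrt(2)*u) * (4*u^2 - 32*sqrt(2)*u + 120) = 4*u^5 - 28*sqrt(2)*u^4 - 32*u^4 + 56*u^3 + 224*sqrt(2)*u^3 - 448*u^2 + 120*sqrt(2)*u^2 - 960*sqrt(2)*u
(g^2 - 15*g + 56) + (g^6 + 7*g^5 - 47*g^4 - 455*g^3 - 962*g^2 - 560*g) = g^6 + 7*g^5 - 47*g^4 - 455*g^3 - 961*g^2 - 575*g + 56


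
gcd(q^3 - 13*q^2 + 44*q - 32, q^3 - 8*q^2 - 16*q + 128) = q^2 - 12*q + 32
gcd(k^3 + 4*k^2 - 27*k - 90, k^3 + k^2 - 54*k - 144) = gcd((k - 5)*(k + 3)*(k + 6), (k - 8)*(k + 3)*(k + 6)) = k^2 + 9*k + 18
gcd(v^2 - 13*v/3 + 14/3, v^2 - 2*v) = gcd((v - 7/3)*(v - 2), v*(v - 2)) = v - 2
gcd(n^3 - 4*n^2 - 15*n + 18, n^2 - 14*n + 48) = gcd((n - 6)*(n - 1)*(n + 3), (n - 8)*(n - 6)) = n - 6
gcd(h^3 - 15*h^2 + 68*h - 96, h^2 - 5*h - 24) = h - 8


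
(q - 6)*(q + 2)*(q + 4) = q^3 - 28*q - 48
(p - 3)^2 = p^2 - 6*p + 9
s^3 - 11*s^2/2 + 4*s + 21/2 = (s - 7/2)*(s - 3)*(s + 1)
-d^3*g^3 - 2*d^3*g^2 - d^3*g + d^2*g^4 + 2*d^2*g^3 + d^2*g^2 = g*(-d + g)*(d*g + d)^2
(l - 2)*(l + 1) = l^2 - l - 2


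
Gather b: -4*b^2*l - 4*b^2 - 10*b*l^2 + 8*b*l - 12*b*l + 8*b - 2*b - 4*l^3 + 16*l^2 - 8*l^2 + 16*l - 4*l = b^2*(-4*l - 4) + b*(-10*l^2 - 4*l + 6) - 4*l^3 + 8*l^2 + 12*l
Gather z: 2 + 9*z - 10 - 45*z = -36*z - 8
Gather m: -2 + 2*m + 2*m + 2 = 4*m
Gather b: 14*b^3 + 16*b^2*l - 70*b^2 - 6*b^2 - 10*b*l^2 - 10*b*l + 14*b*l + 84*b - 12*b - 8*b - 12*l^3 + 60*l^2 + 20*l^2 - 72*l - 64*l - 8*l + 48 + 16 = 14*b^3 + b^2*(16*l - 76) + b*(-10*l^2 + 4*l + 64) - 12*l^3 + 80*l^2 - 144*l + 64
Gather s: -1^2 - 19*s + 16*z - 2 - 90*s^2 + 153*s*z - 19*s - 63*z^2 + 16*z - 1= -90*s^2 + s*(153*z - 38) - 63*z^2 + 32*z - 4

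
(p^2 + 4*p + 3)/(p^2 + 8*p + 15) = (p + 1)/(p + 5)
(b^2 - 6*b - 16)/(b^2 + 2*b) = (b - 8)/b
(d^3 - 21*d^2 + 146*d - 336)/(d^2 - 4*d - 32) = (d^2 - 13*d + 42)/(d + 4)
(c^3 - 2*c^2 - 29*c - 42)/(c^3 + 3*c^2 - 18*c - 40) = (c^2 - 4*c - 21)/(c^2 + c - 20)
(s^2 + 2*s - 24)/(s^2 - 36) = (s - 4)/(s - 6)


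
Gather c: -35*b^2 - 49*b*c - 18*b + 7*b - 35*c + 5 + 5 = -35*b^2 - 11*b + c*(-49*b - 35) + 10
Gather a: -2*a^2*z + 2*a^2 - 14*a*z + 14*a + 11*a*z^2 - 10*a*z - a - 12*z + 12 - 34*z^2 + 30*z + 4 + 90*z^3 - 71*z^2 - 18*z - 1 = a^2*(2 - 2*z) + a*(11*z^2 - 24*z + 13) + 90*z^3 - 105*z^2 + 15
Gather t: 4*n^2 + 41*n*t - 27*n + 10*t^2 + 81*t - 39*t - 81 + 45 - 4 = 4*n^2 - 27*n + 10*t^2 + t*(41*n + 42) - 40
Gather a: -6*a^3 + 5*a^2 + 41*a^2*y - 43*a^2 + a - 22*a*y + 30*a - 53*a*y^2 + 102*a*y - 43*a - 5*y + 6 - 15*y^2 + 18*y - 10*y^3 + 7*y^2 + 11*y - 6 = -6*a^3 + a^2*(41*y - 38) + a*(-53*y^2 + 80*y - 12) - 10*y^3 - 8*y^2 + 24*y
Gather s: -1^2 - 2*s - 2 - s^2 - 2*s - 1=-s^2 - 4*s - 4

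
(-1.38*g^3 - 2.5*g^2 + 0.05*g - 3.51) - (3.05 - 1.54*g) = -1.38*g^3 - 2.5*g^2 + 1.59*g - 6.56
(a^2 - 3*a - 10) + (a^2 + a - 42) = 2*a^2 - 2*a - 52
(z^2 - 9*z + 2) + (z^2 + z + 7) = 2*z^2 - 8*z + 9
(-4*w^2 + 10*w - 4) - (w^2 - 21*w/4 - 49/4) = -5*w^2 + 61*w/4 + 33/4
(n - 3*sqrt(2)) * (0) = 0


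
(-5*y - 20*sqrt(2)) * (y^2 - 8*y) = -5*y^3 - 20*sqrt(2)*y^2 + 40*y^2 + 160*sqrt(2)*y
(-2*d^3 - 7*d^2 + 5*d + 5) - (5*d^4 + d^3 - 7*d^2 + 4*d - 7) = -5*d^4 - 3*d^3 + d + 12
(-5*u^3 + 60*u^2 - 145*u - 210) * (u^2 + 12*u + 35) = -5*u^5 + 400*u^3 + 150*u^2 - 7595*u - 7350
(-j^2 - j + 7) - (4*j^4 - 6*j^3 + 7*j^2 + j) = -4*j^4 + 6*j^3 - 8*j^2 - 2*j + 7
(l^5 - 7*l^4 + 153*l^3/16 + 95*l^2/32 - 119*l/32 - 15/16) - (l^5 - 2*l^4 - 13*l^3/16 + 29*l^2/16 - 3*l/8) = -5*l^4 + 83*l^3/8 + 37*l^2/32 - 107*l/32 - 15/16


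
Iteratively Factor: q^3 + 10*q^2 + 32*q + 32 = (q + 2)*(q^2 + 8*q + 16) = (q + 2)*(q + 4)*(q + 4)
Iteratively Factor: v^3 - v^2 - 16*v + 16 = (v - 1)*(v^2 - 16) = (v - 1)*(v + 4)*(v - 4)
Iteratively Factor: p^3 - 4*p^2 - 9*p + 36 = (p - 3)*(p^2 - p - 12) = (p - 3)*(p + 3)*(p - 4)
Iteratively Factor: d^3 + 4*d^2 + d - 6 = (d + 2)*(d^2 + 2*d - 3) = (d - 1)*(d + 2)*(d + 3)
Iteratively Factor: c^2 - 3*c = (c)*(c - 3)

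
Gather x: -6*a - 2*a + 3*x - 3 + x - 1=-8*a + 4*x - 4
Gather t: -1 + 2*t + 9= 2*t + 8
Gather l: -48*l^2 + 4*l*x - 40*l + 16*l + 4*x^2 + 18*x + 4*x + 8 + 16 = -48*l^2 + l*(4*x - 24) + 4*x^2 + 22*x + 24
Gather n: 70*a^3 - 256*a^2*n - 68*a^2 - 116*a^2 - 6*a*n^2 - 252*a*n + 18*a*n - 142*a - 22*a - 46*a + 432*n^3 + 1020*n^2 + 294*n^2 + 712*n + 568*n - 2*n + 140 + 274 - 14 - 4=70*a^3 - 184*a^2 - 210*a + 432*n^3 + n^2*(1314 - 6*a) + n*(-256*a^2 - 234*a + 1278) + 396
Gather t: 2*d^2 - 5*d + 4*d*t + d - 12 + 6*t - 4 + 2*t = 2*d^2 - 4*d + t*(4*d + 8) - 16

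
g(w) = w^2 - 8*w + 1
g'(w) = 2*w - 8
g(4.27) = -14.93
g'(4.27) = 0.54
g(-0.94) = 9.40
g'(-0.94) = -9.88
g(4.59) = -14.65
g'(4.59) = 1.18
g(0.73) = -4.31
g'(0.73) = -6.54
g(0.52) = -2.89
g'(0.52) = -6.96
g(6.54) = -8.55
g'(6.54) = 5.08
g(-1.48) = 15.03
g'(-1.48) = -10.96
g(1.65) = -9.48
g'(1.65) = -4.70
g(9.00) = 10.00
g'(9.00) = 10.00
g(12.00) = 49.00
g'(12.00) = 16.00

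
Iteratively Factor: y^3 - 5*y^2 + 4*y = (y - 1)*(y^2 - 4*y) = (y - 4)*(y - 1)*(y)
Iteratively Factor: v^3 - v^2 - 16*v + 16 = (v + 4)*(v^2 - 5*v + 4) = (v - 4)*(v + 4)*(v - 1)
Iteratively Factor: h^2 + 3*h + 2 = (h + 2)*(h + 1)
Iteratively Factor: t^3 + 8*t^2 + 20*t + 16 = (t + 2)*(t^2 + 6*t + 8) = (t + 2)*(t + 4)*(t + 2)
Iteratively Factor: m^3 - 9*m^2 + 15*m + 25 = (m - 5)*(m^2 - 4*m - 5) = (m - 5)^2*(m + 1)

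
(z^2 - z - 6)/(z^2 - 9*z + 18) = (z + 2)/(z - 6)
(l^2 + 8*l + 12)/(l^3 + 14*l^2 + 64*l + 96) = (l + 2)/(l^2 + 8*l + 16)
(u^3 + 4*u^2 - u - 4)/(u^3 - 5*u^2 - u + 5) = (u + 4)/(u - 5)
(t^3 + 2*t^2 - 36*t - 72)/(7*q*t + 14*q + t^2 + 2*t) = (t^2 - 36)/(7*q + t)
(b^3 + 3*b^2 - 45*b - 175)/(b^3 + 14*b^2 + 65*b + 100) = (b - 7)/(b + 4)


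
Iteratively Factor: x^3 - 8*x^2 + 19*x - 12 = (x - 3)*(x^2 - 5*x + 4) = (x - 3)*(x - 1)*(x - 4)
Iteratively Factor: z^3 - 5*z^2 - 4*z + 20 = (z + 2)*(z^2 - 7*z + 10) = (z - 5)*(z + 2)*(z - 2)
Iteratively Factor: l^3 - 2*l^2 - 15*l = (l + 3)*(l^2 - 5*l) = (l - 5)*(l + 3)*(l)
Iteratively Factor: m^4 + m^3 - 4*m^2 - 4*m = (m + 2)*(m^3 - m^2 - 2*m) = m*(m + 2)*(m^2 - m - 2) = m*(m - 2)*(m + 2)*(m + 1)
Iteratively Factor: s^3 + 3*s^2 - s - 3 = (s + 1)*(s^2 + 2*s - 3) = (s - 1)*(s + 1)*(s + 3)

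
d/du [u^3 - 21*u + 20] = 3*u^2 - 21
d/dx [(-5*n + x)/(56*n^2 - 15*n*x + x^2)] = (56*n^2 - 15*n*x + x^2 - (5*n - x)*(15*n - 2*x))/(56*n^2 - 15*n*x + x^2)^2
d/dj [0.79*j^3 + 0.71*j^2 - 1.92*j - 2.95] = 2.37*j^2 + 1.42*j - 1.92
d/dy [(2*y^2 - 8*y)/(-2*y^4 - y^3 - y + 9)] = 2*(y*(y - 4)*(8*y^3 + 3*y^2 + 1) + 2*(2 - y)*(2*y^4 + y^3 + y - 9))/(2*y^4 + y^3 + y - 9)^2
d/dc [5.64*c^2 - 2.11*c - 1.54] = 11.28*c - 2.11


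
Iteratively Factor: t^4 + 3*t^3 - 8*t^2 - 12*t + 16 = (t + 4)*(t^3 - t^2 - 4*t + 4) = (t - 2)*(t + 4)*(t^2 + t - 2) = (t - 2)*(t + 2)*(t + 4)*(t - 1)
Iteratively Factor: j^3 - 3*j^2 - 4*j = (j + 1)*(j^2 - 4*j) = (j - 4)*(j + 1)*(j)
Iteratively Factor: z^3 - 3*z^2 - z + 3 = (z - 3)*(z^2 - 1) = (z - 3)*(z + 1)*(z - 1)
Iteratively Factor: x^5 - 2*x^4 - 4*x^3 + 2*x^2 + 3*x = (x + 1)*(x^4 - 3*x^3 - x^2 + 3*x) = x*(x + 1)*(x^3 - 3*x^2 - x + 3) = x*(x - 1)*(x + 1)*(x^2 - 2*x - 3) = x*(x - 1)*(x + 1)^2*(x - 3)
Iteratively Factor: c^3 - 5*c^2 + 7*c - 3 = (c - 1)*(c^2 - 4*c + 3) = (c - 1)^2*(c - 3)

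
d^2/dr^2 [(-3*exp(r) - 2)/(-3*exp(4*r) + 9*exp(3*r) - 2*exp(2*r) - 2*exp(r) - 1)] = (243*exp(8*r) - 603*exp(7*r) - 234*exp(6*r) + 1278*exp(5*r) - 378*exp(4*r) + 203*exp(3*r) + 150*exp(2*r) - 14*exp(r) - 1)*exp(r)/(27*exp(12*r) - 243*exp(11*r) + 783*exp(10*r) - 999*exp(9*r) + 225*exp(8*r) + 288*exp(7*r) + 107*exp(6*r) - 156*exp(5*r) - 63*exp(4*r) + 5*exp(3*r) + 18*exp(2*r) + 6*exp(r) + 1)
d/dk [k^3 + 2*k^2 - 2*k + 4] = 3*k^2 + 4*k - 2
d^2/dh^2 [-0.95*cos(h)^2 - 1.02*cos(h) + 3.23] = 1.02*cos(h) + 1.9*cos(2*h)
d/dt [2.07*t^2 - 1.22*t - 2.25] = 4.14*t - 1.22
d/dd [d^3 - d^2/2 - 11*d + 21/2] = 3*d^2 - d - 11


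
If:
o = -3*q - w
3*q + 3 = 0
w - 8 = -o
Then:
No Solution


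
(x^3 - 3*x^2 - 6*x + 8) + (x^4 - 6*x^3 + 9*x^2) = x^4 - 5*x^3 + 6*x^2 - 6*x + 8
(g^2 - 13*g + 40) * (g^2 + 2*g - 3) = g^4 - 11*g^3 + 11*g^2 + 119*g - 120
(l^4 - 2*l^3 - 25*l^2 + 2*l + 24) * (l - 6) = l^5 - 8*l^4 - 13*l^3 + 152*l^2 + 12*l - 144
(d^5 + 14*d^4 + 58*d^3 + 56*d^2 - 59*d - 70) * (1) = d^5 + 14*d^4 + 58*d^3 + 56*d^2 - 59*d - 70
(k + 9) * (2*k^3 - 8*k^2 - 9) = 2*k^4 + 10*k^3 - 72*k^2 - 9*k - 81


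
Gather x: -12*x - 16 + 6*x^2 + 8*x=6*x^2 - 4*x - 16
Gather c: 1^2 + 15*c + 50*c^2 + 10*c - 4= 50*c^2 + 25*c - 3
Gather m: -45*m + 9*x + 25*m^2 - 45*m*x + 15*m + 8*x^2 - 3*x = 25*m^2 + m*(-45*x - 30) + 8*x^2 + 6*x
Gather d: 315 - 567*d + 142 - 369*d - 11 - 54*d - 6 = 440 - 990*d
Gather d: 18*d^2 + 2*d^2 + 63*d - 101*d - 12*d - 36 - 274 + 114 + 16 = 20*d^2 - 50*d - 180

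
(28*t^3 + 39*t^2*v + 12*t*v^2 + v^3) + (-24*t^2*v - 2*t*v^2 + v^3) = 28*t^3 + 15*t^2*v + 10*t*v^2 + 2*v^3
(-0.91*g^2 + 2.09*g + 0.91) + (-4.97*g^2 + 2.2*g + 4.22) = -5.88*g^2 + 4.29*g + 5.13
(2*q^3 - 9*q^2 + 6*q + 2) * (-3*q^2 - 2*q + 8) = -6*q^5 + 23*q^4 + 16*q^3 - 90*q^2 + 44*q + 16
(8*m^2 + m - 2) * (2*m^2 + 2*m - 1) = 16*m^4 + 18*m^3 - 10*m^2 - 5*m + 2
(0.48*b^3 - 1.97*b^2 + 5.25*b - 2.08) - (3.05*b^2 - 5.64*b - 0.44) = 0.48*b^3 - 5.02*b^2 + 10.89*b - 1.64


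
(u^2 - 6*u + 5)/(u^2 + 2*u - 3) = (u - 5)/(u + 3)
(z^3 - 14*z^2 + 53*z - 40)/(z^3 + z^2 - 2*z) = (z^2 - 13*z + 40)/(z*(z + 2))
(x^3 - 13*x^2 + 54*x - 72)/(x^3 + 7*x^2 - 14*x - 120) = (x^2 - 9*x + 18)/(x^2 + 11*x + 30)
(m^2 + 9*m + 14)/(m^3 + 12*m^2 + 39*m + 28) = (m + 2)/(m^2 + 5*m + 4)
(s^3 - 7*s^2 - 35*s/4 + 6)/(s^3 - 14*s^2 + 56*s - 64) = (s^2 + s - 3/4)/(s^2 - 6*s + 8)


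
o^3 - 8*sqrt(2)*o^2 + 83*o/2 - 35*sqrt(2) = (o - 7*sqrt(2)/2)*(o - 5*sqrt(2)/2)*(o - 2*sqrt(2))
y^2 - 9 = (y - 3)*(y + 3)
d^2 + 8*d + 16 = (d + 4)^2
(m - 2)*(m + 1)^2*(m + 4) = m^4 + 4*m^3 - 3*m^2 - 14*m - 8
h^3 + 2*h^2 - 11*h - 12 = (h - 3)*(h + 1)*(h + 4)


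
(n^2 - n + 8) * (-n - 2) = -n^3 - n^2 - 6*n - 16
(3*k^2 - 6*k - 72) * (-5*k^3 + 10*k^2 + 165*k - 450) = -15*k^5 + 60*k^4 + 795*k^3 - 3060*k^2 - 9180*k + 32400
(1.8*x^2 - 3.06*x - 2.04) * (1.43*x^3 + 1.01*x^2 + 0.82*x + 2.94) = 2.574*x^5 - 2.5578*x^4 - 4.5318*x^3 + 0.7224*x^2 - 10.6692*x - 5.9976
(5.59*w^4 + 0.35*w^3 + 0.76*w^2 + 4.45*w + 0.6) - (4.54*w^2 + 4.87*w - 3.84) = 5.59*w^4 + 0.35*w^3 - 3.78*w^2 - 0.42*w + 4.44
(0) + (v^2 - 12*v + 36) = v^2 - 12*v + 36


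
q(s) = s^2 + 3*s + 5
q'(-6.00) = -9.00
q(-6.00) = 23.00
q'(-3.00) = -3.00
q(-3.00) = 5.00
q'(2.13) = 7.26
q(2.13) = 15.93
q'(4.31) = 11.62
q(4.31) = 36.51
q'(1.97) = 6.94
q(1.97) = 14.79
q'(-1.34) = 0.32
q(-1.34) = 2.78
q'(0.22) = 3.44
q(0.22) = 5.71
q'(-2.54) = -2.08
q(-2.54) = 3.83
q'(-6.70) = -10.40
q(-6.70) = 29.79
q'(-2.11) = -1.22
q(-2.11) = 3.12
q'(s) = 2*s + 3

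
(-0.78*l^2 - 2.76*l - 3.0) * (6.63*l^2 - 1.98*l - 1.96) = -5.1714*l^4 - 16.7544*l^3 - 12.8964*l^2 + 11.3496*l + 5.88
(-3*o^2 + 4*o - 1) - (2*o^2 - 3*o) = -5*o^2 + 7*o - 1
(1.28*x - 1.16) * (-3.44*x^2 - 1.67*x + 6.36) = -4.4032*x^3 + 1.8528*x^2 + 10.078*x - 7.3776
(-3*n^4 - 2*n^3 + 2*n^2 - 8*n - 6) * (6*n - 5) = -18*n^5 + 3*n^4 + 22*n^3 - 58*n^2 + 4*n + 30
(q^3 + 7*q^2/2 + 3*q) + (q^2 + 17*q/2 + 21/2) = q^3 + 9*q^2/2 + 23*q/2 + 21/2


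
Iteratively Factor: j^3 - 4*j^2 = (j)*(j^2 - 4*j) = j*(j - 4)*(j)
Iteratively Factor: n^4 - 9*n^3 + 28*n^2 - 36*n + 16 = (n - 4)*(n^3 - 5*n^2 + 8*n - 4) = (n - 4)*(n - 2)*(n^2 - 3*n + 2) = (n - 4)*(n - 2)*(n - 1)*(n - 2)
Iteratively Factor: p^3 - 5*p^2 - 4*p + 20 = (p - 5)*(p^2 - 4) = (p - 5)*(p - 2)*(p + 2)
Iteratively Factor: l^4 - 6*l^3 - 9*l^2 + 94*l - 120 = (l - 3)*(l^3 - 3*l^2 - 18*l + 40) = (l - 3)*(l + 4)*(l^2 - 7*l + 10) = (l - 5)*(l - 3)*(l + 4)*(l - 2)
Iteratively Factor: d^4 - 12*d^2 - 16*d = (d - 4)*(d^3 + 4*d^2 + 4*d) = (d - 4)*(d + 2)*(d^2 + 2*d) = d*(d - 4)*(d + 2)*(d + 2)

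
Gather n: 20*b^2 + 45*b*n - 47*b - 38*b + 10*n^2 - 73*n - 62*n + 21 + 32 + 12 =20*b^2 - 85*b + 10*n^2 + n*(45*b - 135) + 65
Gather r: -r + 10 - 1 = 9 - r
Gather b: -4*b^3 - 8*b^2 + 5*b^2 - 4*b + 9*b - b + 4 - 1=-4*b^3 - 3*b^2 + 4*b + 3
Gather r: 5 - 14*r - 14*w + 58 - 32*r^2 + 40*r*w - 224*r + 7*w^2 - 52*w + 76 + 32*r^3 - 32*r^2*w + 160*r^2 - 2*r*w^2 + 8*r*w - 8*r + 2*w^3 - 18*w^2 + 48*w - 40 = 32*r^3 + r^2*(128 - 32*w) + r*(-2*w^2 + 48*w - 246) + 2*w^3 - 11*w^2 - 18*w + 99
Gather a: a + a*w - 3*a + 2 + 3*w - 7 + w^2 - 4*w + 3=a*(w - 2) + w^2 - w - 2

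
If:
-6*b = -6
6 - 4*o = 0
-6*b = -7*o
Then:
No Solution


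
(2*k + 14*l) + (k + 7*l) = 3*k + 21*l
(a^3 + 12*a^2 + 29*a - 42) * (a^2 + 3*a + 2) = a^5 + 15*a^4 + 67*a^3 + 69*a^2 - 68*a - 84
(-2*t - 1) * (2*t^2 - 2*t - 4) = -4*t^3 + 2*t^2 + 10*t + 4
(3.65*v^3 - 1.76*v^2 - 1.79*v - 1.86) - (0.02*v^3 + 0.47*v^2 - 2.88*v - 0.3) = 3.63*v^3 - 2.23*v^2 + 1.09*v - 1.56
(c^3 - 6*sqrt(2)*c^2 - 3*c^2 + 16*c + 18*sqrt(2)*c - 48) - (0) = c^3 - 6*sqrt(2)*c^2 - 3*c^2 + 16*c + 18*sqrt(2)*c - 48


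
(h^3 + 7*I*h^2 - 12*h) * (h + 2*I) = h^4 + 9*I*h^3 - 26*h^2 - 24*I*h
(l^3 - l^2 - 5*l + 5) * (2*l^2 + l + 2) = 2*l^5 - l^4 - 9*l^3 + 3*l^2 - 5*l + 10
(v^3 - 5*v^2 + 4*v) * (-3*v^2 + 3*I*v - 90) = -3*v^5 + 15*v^4 + 3*I*v^4 - 102*v^3 - 15*I*v^3 + 450*v^2 + 12*I*v^2 - 360*v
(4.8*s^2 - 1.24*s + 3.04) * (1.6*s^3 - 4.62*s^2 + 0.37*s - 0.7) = 7.68*s^5 - 24.16*s^4 + 12.3688*s^3 - 17.8636*s^2 + 1.9928*s - 2.128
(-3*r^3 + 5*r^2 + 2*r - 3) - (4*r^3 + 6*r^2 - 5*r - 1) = -7*r^3 - r^2 + 7*r - 2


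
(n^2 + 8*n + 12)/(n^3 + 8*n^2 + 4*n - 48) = (n + 2)/(n^2 + 2*n - 8)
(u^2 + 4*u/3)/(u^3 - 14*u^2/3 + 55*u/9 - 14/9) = 3*u*(3*u + 4)/(9*u^3 - 42*u^2 + 55*u - 14)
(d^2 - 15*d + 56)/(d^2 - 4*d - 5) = (-d^2 + 15*d - 56)/(-d^2 + 4*d + 5)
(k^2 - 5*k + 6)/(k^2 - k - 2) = (k - 3)/(k + 1)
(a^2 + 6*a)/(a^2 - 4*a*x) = (a + 6)/(a - 4*x)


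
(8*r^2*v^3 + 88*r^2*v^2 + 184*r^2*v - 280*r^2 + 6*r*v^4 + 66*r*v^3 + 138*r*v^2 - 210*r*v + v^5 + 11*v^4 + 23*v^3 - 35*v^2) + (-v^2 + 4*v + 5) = 8*r^2*v^3 + 88*r^2*v^2 + 184*r^2*v - 280*r^2 + 6*r*v^4 + 66*r*v^3 + 138*r*v^2 - 210*r*v + v^5 + 11*v^4 + 23*v^3 - 36*v^2 + 4*v + 5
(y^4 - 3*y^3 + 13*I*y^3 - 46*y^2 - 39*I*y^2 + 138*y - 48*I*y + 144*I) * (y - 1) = y^5 - 4*y^4 + 13*I*y^4 - 43*y^3 - 52*I*y^3 + 184*y^2 - 9*I*y^2 - 138*y + 192*I*y - 144*I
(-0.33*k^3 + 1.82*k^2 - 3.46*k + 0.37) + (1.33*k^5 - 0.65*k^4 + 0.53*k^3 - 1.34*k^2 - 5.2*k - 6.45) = 1.33*k^5 - 0.65*k^4 + 0.2*k^3 + 0.48*k^2 - 8.66*k - 6.08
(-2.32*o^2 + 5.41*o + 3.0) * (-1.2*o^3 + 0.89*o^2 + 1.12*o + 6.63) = 2.784*o^5 - 8.5568*o^4 - 1.3835*o^3 - 6.6524*o^2 + 39.2283*o + 19.89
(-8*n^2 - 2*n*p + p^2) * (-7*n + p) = 56*n^3 + 6*n^2*p - 9*n*p^2 + p^3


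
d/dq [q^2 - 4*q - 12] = 2*q - 4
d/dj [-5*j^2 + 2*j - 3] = 2 - 10*j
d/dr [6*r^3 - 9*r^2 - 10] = 18*r*(r - 1)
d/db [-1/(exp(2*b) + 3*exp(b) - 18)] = (2*exp(b) + 3)*exp(b)/(exp(2*b) + 3*exp(b) - 18)^2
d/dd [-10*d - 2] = -10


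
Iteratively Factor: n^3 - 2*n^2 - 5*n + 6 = (n + 2)*(n^2 - 4*n + 3) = (n - 1)*(n + 2)*(n - 3)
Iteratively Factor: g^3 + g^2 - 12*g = (g + 4)*(g^2 - 3*g) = (g - 3)*(g + 4)*(g)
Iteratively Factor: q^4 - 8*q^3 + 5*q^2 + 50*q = (q)*(q^3 - 8*q^2 + 5*q + 50) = q*(q - 5)*(q^2 - 3*q - 10) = q*(q - 5)^2*(q + 2)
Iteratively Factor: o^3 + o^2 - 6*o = (o)*(o^2 + o - 6) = o*(o - 2)*(o + 3)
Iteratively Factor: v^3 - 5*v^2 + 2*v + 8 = (v - 4)*(v^2 - v - 2) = (v - 4)*(v - 2)*(v + 1)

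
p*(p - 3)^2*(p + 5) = p^4 - p^3 - 21*p^2 + 45*p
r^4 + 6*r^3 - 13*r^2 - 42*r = r*(r - 3)*(r + 2)*(r + 7)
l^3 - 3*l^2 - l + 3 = (l - 3)*(l - 1)*(l + 1)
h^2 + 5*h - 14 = (h - 2)*(h + 7)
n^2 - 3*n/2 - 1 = (n - 2)*(n + 1/2)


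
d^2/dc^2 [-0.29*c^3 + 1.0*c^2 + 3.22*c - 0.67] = 2.0 - 1.74*c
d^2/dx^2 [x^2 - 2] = 2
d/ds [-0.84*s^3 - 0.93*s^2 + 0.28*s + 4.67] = -2.52*s^2 - 1.86*s + 0.28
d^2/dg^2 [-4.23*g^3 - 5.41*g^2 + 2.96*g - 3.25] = -25.38*g - 10.82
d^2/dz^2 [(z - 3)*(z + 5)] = 2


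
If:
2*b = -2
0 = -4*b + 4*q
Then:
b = -1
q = -1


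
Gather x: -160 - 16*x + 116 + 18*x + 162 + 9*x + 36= 11*x + 154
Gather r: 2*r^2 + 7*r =2*r^2 + 7*r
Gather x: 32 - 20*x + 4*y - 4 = -20*x + 4*y + 28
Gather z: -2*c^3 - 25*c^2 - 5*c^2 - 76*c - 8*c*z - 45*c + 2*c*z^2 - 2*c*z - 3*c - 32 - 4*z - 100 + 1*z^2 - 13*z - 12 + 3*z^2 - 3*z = -2*c^3 - 30*c^2 - 124*c + z^2*(2*c + 4) + z*(-10*c - 20) - 144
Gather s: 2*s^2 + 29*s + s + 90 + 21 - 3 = 2*s^2 + 30*s + 108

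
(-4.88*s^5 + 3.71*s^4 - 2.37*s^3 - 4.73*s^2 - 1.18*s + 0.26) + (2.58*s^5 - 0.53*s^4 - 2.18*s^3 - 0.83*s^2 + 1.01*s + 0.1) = -2.3*s^5 + 3.18*s^4 - 4.55*s^3 - 5.56*s^2 - 0.17*s + 0.36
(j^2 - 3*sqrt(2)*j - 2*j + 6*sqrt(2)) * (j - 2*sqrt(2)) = j^3 - 5*sqrt(2)*j^2 - 2*j^2 + 12*j + 10*sqrt(2)*j - 24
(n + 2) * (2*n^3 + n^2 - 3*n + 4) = 2*n^4 + 5*n^3 - n^2 - 2*n + 8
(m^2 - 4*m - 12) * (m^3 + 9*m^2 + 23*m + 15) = m^5 + 5*m^4 - 25*m^3 - 185*m^2 - 336*m - 180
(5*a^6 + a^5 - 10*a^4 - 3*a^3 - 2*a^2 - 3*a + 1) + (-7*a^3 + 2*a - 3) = 5*a^6 + a^5 - 10*a^4 - 10*a^3 - 2*a^2 - a - 2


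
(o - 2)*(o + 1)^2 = o^3 - 3*o - 2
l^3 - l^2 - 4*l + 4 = (l - 2)*(l - 1)*(l + 2)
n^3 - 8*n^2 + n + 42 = (n - 7)*(n - 3)*(n + 2)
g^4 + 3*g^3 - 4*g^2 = g^2*(g - 1)*(g + 4)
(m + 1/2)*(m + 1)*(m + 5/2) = m^3 + 4*m^2 + 17*m/4 + 5/4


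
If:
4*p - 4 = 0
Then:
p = 1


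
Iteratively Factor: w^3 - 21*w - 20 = (w + 1)*(w^2 - w - 20) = (w + 1)*(w + 4)*(w - 5)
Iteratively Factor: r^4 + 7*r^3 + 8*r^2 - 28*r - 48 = (r + 2)*(r^3 + 5*r^2 - 2*r - 24) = (r - 2)*(r + 2)*(r^2 + 7*r + 12) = (r - 2)*(r + 2)*(r + 4)*(r + 3)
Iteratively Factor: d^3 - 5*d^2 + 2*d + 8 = (d - 4)*(d^2 - d - 2) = (d - 4)*(d + 1)*(d - 2)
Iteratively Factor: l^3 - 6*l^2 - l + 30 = (l - 5)*(l^2 - l - 6) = (l - 5)*(l - 3)*(l + 2)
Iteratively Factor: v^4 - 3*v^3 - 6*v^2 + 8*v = (v - 4)*(v^3 + v^2 - 2*v) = (v - 4)*(v + 2)*(v^2 - v) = (v - 4)*(v - 1)*(v + 2)*(v)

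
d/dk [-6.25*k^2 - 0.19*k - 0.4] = -12.5*k - 0.19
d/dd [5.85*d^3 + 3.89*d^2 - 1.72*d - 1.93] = 17.55*d^2 + 7.78*d - 1.72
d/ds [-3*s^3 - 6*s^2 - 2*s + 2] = -9*s^2 - 12*s - 2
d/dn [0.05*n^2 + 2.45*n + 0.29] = 0.1*n + 2.45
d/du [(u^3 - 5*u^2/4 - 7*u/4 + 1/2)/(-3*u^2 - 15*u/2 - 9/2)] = (-8*u^2 - 24*u + 31)/(6*(4*u^2 + 12*u + 9))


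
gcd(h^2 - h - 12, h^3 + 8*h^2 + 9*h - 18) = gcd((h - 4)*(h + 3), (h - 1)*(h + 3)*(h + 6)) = h + 3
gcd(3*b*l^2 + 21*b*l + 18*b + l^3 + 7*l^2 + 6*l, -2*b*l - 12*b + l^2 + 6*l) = l + 6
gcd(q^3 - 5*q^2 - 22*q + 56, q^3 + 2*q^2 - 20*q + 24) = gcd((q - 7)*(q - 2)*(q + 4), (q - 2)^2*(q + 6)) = q - 2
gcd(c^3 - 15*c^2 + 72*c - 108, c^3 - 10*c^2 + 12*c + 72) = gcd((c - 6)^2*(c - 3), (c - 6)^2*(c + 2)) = c^2 - 12*c + 36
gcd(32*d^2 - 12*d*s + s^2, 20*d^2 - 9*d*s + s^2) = -4*d + s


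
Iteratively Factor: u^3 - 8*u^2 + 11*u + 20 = (u - 4)*(u^2 - 4*u - 5) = (u - 5)*(u - 4)*(u + 1)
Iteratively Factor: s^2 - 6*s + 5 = (s - 1)*(s - 5)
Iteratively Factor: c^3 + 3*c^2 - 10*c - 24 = (c + 4)*(c^2 - c - 6) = (c - 3)*(c + 4)*(c + 2)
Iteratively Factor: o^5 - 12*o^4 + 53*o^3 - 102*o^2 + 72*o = (o - 4)*(o^4 - 8*o^3 + 21*o^2 - 18*o) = o*(o - 4)*(o^3 - 8*o^2 + 21*o - 18) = o*(o - 4)*(o - 3)*(o^2 - 5*o + 6) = o*(o - 4)*(o - 3)^2*(o - 2)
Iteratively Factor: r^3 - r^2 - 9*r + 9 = (r + 3)*(r^2 - 4*r + 3) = (r - 3)*(r + 3)*(r - 1)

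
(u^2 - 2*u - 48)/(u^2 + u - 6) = (u^2 - 2*u - 48)/(u^2 + u - 6)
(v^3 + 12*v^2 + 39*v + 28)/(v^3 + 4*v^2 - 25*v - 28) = (v + 4)/(v - 4)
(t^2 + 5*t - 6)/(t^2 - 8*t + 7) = (t + 6)/(t - 7)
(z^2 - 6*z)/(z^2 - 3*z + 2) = z*(z - 6)/(z^2 - 3*z + 2)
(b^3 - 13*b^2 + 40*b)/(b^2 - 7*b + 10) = b*(b - 8)/(b - 2)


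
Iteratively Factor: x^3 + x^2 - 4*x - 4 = (x + 1)*(x^2 - 4) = (x - 2)*(x + 1)*(x + 2)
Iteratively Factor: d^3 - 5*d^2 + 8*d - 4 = (d - 2)*(d^2 - 3*d + 2) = (d - 2)*(d - 1)*(d - 2)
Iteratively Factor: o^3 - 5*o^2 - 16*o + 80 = (o + 4)*(o^2 - 9*o + 20) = (o - 4)*(o + 4)*(o - 5)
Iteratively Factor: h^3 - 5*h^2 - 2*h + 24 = (h + 2)*(h^2 - 7*h + 12) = (h - 4)*(h + 2)*(h - 3)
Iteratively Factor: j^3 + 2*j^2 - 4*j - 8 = (j + 2)*(j^2 - 4) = (j + 2)^2*(j - 2)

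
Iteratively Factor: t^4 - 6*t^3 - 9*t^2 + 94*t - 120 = (t + 4)*(t^3 - 10*t^2 + 31*t - 30) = (t - 2)*(t + 4)*(t^2 - 8*t + 15) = (t - 3)*(t - 2)*(t + 4)*(t - 5)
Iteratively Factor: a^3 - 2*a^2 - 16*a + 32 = (a - 2)*(a^2 - 16) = (a - 2)*(a + 4)*(a - 4)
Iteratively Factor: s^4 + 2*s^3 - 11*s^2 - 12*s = (s + 4)*(s^3 - 2*s^2 - 3*s) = s*(s + 4)*(s^2 - 2*s - 3) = s*(s - 3)*(s + 4)*(s + 1)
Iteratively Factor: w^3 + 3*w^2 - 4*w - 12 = (w + 2)*(w^2 + w - 6) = (w + 2)*(w + 3)*(w - 2)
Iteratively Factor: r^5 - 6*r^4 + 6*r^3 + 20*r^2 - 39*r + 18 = (r - 1)*(r^4 - 5*r^3 + r^2 + 21*r - 18) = (r - 3)*(r - 1)*(r^3 - 2*r^2 - 5*r + 6) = (r - 3)*(r - 1)*(r + 2)*(r^2 - 4*r + 3) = (r - 3)*(r - 1)^2*(r + 2)*(r - 3)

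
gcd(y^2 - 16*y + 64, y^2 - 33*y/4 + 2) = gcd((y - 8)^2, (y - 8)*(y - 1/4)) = y - 8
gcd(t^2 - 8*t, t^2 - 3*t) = t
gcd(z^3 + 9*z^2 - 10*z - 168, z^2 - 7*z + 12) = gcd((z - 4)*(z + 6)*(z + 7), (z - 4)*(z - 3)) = z - 4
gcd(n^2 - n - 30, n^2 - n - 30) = n^2 - n - 30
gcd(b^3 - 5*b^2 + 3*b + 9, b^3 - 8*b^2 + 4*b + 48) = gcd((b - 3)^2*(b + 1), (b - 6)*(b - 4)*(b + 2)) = 1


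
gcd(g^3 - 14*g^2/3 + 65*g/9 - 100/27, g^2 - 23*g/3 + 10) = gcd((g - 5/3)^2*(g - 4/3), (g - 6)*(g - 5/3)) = g - 5/3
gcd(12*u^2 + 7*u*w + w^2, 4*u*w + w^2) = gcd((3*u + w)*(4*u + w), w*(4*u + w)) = 4*u + w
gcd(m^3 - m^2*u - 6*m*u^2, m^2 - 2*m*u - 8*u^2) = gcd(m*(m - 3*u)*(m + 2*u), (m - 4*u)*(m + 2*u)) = m + 2*u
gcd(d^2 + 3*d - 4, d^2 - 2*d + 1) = d - 1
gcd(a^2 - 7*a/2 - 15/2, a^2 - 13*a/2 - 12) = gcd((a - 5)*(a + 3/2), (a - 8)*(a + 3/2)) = a + 3/2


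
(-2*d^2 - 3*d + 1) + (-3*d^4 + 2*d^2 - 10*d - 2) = -3*d^4 - 13*d - 1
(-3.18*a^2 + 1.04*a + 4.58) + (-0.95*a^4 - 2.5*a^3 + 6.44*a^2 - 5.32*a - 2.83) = -0.95*a^4 - 2.5*a^3 + 3.26*a^2 - 4.28*a + 1.75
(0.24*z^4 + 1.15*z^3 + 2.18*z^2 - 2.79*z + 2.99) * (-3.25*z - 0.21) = -0.78*z^5 - 3.7879*z^4 - 7.3265*z^3 + 8.6097*z^2 - 9.1316*z - 0.6279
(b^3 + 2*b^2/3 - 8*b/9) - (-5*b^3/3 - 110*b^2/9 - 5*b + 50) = 8*b^3/3 + 116*b^2/9 + 37*b/9 - 50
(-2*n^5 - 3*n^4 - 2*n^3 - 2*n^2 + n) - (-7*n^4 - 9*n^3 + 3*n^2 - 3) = -2*n^5 + 4*n^4 + 7*n^3 - 5*n^2 + n + 3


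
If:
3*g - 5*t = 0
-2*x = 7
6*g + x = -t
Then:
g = 35/66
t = 7/22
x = -7/2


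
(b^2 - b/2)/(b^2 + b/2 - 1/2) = b/(b + 1)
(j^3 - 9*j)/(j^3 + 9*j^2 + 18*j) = (j - 3)/(j + 6)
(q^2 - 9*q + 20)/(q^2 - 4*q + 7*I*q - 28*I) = (q - 5)/(q + 7*I)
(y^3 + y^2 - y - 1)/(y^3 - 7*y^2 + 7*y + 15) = (y^2 - 1)/(y^2 - 8*y + 15)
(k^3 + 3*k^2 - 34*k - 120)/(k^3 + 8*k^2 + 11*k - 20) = (k - 6)/(k - 1)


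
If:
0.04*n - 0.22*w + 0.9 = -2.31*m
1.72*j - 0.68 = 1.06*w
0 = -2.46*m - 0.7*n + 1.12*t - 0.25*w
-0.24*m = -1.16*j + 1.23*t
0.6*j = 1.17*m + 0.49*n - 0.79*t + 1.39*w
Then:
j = 0.40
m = -0.43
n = 2.24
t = 0.46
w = 0.00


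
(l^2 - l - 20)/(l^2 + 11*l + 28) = (l - 5)/(l + 7)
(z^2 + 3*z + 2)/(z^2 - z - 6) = (z + 1)/(z - 3)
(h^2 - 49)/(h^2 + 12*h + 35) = (h - 7)/(h + 5)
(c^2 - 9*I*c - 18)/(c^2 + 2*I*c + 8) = (c^2 - 9*I*c - 18)/(c^2 + 2*I*c + 8)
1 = 1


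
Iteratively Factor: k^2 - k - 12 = (k - 4)*(k + 3)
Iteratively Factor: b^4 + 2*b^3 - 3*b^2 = (b + 3)*(b^3 - b^2) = b*(b + 3)*(b^2 - b) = b^2*(b + 3)*(b - 1)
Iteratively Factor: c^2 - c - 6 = (c - 3)*(c + 2)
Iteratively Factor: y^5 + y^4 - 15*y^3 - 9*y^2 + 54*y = (y)*(y^4 + y^3 - 15*y^2 - 9*y + 54) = y*(y - 3)*(y^3 + 4*y^2 - 3*y - 18) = y*(y - 3)*(y + 3)*(y^2 + y - 6) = y*(y - 3)*(y - 2)*(y + 3)*(y + 3)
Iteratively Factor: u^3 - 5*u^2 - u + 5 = (u + 1)*(u^2 - 6*u + 5) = (u - 1)*(u + 1)*(u - 5)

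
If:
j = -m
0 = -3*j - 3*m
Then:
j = -m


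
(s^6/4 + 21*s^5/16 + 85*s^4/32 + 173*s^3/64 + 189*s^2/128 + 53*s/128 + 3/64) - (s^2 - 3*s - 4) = s^6/4 + 21*s^5/16 + 85*s^4/32 + 173*s^3/64 + 61*s^2/128 + 437*s/128 + 259/64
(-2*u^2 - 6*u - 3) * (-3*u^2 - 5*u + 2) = 6*u^4 + 28*u^3 + 35*u^2 + 3*u - 6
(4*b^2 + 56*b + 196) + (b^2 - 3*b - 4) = 5*b^2 + 53*b + 192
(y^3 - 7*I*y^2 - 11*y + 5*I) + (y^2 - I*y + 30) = y^3 + y^2 - 7*I*y^2 - 11*y - I*y + 30 + 5*I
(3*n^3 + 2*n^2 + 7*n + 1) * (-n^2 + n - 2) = -3*n^5 + n^4 - 11*n^3 + 2*n^2 - 13*n - 2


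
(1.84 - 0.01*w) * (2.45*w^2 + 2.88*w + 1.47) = -0.0245*w^3 + 4.4792*w^2 + 5.2845*w + 2.7048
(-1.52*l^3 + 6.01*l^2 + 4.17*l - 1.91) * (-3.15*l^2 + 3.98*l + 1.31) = 4.788*l^5 - 24.9811*l^4 + 8.7931*l^3 + 30.4862*l^2 - 2.1391*l - 2.5021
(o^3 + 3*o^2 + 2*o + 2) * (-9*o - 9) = -9*o^4 - 36*o^3 - 45*o^2 - 36*o - 18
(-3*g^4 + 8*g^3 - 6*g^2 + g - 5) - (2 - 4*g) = -3*g^4 + 8*g^3 - 6*g^2 + 5*g - 7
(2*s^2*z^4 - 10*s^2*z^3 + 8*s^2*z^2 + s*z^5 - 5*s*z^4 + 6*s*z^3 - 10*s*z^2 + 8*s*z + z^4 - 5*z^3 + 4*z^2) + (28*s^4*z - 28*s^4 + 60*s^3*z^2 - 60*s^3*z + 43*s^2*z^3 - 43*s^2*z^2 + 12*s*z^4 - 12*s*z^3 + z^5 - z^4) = 28*s^4*z - 28*s^4 + 60*s^3*z^2 - 60*s^3*z + 2*s^2*z^4 + 33*s^2*z^3 - 35*s^2*z^2 + s*z^5 + 7*s*z^4 - 6*s*z^3 - 10*s*z^2 + 8*s*z + z^5 - 5*z^3 + 4*z^2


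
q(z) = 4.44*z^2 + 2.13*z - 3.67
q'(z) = 8.88*z + 2.13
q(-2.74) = 23.83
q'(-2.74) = -22.20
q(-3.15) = 33.68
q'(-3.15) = -25.84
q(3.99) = 75.51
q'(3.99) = 37.56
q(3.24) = 49.84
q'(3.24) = 30.90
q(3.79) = 68.18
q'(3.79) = 35.79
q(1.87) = 15.84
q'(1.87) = 18.74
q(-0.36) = -3.86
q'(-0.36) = -1.07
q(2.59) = 31.63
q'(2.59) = 25.13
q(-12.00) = 610.13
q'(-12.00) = -104.43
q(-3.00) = 29.90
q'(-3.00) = -24.51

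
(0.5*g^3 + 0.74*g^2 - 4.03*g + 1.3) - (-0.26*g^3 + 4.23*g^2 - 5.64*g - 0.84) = 0.76*g^3 - 3.49*g^2 + 1.61*g + 2.14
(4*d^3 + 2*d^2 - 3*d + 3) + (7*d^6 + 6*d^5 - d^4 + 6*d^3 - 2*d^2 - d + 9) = 7*d^6 + 6*d^5 - d^4 + 10*d^3 - 4*d + 12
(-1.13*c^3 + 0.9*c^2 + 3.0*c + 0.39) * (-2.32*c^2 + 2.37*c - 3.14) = 2.6216*c^5 - 4.7661*c^4 - 1.2788*c^3 + 3.3792*c^2 - 8.4957*c - 1.2246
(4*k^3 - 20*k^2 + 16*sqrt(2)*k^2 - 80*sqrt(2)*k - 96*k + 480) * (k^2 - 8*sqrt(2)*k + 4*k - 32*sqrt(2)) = 4*k^5 - 16*sqrt(2)*k^4 - 4*k^4 - 432*k^3 + 16*sqrt(2)*k^3 + 352*k^2 + 1088*sqrt(2)*k^2 - 768*sqrt(2)*k + 7040*k - 15360*sqrt(2)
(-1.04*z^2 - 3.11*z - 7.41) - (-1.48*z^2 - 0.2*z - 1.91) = 0.44*z^2 - 2.91*z - 5.5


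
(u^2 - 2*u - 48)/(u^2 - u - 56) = (u + 6)/(u + 7)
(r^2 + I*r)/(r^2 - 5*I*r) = (r + I)/(r - 5*I)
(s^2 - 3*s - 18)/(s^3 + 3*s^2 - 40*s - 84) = (s + 3)/(s^2 + 9*s + 14)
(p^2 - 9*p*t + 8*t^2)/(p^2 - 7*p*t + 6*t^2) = (p - 8*t)/(p - 6*t)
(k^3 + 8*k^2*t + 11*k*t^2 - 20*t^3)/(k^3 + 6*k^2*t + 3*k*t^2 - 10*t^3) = (k + 4*t)/(k + 2*t)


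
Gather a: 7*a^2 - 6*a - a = 7*a^2 - 7*a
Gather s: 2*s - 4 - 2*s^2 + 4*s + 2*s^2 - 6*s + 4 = 0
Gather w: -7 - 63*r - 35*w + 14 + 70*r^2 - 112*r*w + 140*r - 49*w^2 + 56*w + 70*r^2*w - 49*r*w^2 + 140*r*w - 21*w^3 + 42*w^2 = 70*r^2 + 77*r - 21*w^3 + w^2*(-49*r - 7) + w*(70*r^2 + 28*r + 21) + 7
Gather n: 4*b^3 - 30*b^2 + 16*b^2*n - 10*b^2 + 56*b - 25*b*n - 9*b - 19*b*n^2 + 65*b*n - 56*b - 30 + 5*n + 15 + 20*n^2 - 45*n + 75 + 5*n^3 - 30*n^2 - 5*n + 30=4*b^3 - 40*b^2 - 9*b + 5*n^3 + n^2*(-19*b - 10) + n*(16*b^2 + 40*b - 45) + 90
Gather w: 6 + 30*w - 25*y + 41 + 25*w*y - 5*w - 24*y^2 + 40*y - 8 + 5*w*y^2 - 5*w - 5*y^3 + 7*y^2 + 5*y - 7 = w*(5*y^2 + 25*y + 20) - 5*y^3 - 17*y^2 + 20*y + 32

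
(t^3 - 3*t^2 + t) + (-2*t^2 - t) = t^3 - 5*t^2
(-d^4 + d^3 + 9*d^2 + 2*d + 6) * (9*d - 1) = -9*d^5 + 10*d^4 + 80*d^3 + 9*d^2 + 52*d - 6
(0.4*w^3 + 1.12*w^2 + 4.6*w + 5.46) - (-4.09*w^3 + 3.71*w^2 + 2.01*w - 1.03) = 4.49*w^3 - 2.59*w^2 + 2.59*w + 6.49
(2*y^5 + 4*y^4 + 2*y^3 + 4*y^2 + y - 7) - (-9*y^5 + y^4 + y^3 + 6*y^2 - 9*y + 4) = 11*y^5 + 3*y^4 + y^3 - 2*y^2 + 10*y - 11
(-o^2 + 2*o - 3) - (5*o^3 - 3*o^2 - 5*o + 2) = -5*o^3 + 2*o^2 + 7*o - 5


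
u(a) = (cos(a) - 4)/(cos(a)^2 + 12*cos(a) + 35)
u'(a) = (2*sin(a)*cos(a) + 12*sin(a))*(cos(a) - 4)/(cos(a)^2 + 12*cos(a) + 35)^2 - sin(a)/(cos(a)^2 + 12*cos(a) + 35) = (cos(a)^2 - 8*cos(a) - 83)*sin(a)/(cos(a)^2 + 12*cos(a) + 35)^2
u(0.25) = -0.06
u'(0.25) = -0.01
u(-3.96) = -0.17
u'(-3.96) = -0.08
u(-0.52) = -0.07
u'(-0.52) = 0.02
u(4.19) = -0.15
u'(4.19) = 0.08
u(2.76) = -0.20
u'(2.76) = -0.05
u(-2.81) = -0.20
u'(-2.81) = 0.04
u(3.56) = -0.20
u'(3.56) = 0.05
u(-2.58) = -0.19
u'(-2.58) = 0.06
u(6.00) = -0.06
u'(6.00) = 0.01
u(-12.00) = -0.07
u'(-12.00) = -0.02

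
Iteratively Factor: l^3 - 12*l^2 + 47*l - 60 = (l - 5)*(l^2 - 7*l + 12) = (l - 5)*(l - 3)*(l - 4)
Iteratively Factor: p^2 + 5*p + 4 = (p + 4)*(p + 1)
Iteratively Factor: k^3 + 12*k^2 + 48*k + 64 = (k + 4)*(k^2 + 8*k + 16) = (k + 4)^2*(k + 4)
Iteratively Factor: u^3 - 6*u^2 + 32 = (u + 2)*(u^2 - 8*u + 16) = (u - 4)*(u + 2)*(u - 4)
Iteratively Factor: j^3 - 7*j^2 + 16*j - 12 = (j - 2)*(j^2 - 5*j + 6) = (j - 2)^2*(j - 3)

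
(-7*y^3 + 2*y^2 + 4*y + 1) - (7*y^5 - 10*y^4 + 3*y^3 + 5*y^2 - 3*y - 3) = -7*y^5 + 10*y^4 - 10*y^3 - 3*y^2 + 7*y + 4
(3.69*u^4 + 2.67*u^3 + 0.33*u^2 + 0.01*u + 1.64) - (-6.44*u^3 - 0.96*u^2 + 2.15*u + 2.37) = 3.69*u^4 + 9.11*u^3 + 1.29*u^2 - 2.14*u - 0.73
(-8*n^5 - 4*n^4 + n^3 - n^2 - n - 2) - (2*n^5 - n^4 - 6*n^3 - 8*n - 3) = -10*n^5 - 3*n^4 + 7*n^3 - n^2 + 7*n + 1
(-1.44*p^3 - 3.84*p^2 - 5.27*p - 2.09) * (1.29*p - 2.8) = -1.8576*p^4 - 0.9216*p^3 + 3.9537*p^2 + 12.0599*p + 5.852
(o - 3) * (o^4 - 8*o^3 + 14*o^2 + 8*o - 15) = o^5 - 11*o^4 + 38*o^3 - 34*o^2 - 39*o + 45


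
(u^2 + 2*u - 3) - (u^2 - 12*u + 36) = 14*u - 39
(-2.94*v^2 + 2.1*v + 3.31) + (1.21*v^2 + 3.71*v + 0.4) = -1.73*v^2 + 5.81*v + 3.71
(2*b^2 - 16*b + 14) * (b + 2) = 2*b^3 - 12*b^2 - 18*b + 28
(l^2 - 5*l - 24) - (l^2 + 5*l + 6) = -10*l - 30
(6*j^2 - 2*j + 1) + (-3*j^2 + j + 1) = 3*j^2 - j + 2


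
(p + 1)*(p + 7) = p^2 + 8*p + 7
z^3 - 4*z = z*(z - 2)*(z + 2)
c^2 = c^2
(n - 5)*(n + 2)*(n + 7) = n^3 + 4*n^2 - 31*n - 70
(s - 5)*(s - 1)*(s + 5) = s^3 - s^2 - 25*s + 25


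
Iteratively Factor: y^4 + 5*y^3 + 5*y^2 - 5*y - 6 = (y + 3)*(y^3 + 2*y^2 - y - 2) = (y - 1)*(y + 3)*(y^2 + 3*y + 2) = (y - 1)*(y + 2)*(y + 3)*(y + 1)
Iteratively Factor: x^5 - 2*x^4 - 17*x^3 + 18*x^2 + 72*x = (x)*(x^4 - 2*x^3 - 17*x^2 + 18*x + 72) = x*(x - 3)*(x^3 + x^2 - 14*x - 24) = x*(x - 3)*(x + 2)*(x^2 - x - 12) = x*(x - 4)*(x - 3)*(x + 2)*(x + 3)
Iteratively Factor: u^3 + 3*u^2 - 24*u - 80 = (u + 4)*(u^2 - u - 20) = (u - 5)*(u + 4)*(u + 4)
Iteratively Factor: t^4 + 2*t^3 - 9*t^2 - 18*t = (t + 2)*(t^3 - 9*t) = (t - 3)*(t + 2)*(t^2 + 3*t) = t*(t - 3)*(t + 2)*(t + 3)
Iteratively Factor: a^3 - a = (a - 1)*(a^2 + a) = (a - 1)*(a + 1)*(a)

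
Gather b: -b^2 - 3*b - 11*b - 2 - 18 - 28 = -b^2 - 14*b - 48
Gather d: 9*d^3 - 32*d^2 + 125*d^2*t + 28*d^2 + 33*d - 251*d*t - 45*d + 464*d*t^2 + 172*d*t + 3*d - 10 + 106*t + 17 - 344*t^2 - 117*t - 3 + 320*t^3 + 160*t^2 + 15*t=9*d^3 + d^2*(125*t - 4) + d*(464*t^2 - 79*t - 9) + 320*t^3 - 184*t^2 + 4*t + 4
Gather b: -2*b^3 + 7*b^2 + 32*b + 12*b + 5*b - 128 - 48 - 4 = -2*b^3 + 7*b^2 + 49*b - 180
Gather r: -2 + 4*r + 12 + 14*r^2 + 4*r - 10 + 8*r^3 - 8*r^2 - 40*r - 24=8*r^3 + 6*r^2 - 32*r - 24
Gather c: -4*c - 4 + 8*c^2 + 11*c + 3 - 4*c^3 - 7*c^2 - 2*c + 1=-4*c^3 + c^2 + 5*c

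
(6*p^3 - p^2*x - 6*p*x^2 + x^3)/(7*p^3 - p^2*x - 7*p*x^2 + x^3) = (-6*p + x)/(-7*p + x)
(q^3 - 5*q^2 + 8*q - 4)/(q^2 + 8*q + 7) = (q^3 - 5*q^2 + 8*q - 4)/(q^2 + 8*q + 7)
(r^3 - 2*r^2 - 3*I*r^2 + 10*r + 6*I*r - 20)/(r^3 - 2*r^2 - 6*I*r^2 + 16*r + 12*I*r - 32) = (r - 5*I)/(r - 8*I)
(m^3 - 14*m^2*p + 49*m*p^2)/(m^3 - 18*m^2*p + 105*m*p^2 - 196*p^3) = m/(m - 4*p)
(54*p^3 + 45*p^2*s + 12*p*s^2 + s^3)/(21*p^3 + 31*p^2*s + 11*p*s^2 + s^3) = (18*p^2 + 9*p*s + s^2)/(7*p^2 + 8*p*s + s^2)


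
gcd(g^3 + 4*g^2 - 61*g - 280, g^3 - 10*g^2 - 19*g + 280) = g^2 - 3*g - 40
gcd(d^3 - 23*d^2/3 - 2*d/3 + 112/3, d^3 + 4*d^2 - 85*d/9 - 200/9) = d - 8/3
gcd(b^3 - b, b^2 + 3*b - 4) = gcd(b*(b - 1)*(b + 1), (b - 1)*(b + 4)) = b - 1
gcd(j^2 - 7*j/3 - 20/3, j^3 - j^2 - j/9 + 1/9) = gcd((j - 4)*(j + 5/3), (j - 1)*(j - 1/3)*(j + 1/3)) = 1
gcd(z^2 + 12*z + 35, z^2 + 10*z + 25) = z + 5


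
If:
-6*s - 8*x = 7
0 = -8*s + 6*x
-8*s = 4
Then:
No Solution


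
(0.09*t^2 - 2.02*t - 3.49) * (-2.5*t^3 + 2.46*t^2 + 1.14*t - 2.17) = -0.225*t^5 + 5.2714*t^4 + 3.8584*t^3 - 11.0835*t^2 + 0.4048*t + 7.5733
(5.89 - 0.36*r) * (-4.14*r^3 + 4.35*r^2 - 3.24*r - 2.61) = 1.4904*r^4 - 25.9506*r^3 + 26.7879*r^2 - 18.144*r - 15.3729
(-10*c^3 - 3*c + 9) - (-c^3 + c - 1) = -9*c^3 - 4*c + 10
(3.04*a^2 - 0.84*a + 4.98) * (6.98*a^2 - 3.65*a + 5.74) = 21.2192*a^4 - 16.9592*a^3 + 55.276*a^2 - 22.9986*a + 28.5852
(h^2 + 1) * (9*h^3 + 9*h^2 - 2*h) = 9*h^5 + 9*h^4 + 7*h^3 + 9*h^2 - 2*h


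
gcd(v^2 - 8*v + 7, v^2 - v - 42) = v - 7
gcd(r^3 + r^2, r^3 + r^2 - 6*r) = r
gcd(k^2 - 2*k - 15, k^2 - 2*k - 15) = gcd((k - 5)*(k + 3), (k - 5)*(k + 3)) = k^2 - 2*k - 15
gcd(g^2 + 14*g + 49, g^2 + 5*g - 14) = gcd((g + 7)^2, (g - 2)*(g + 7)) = g + 7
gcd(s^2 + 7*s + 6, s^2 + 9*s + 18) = s + 6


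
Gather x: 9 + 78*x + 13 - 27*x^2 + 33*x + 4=-27*x^2 + 111*x + 26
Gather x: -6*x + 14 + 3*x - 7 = 7 - 3*x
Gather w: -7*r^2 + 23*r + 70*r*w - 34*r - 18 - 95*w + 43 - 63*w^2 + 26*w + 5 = -7*r^2 - 11*r - 63*w^2 + w*(70*r - 69) + 30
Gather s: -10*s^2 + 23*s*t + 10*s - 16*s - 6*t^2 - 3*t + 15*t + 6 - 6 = -10*s^2 + s*(23*t - 6) - 6*t^2 + 12*t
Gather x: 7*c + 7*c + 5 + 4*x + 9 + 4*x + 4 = 14*c + 8*x + 18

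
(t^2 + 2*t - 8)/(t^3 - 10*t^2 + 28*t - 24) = (t + 4)/(t^2 - 8*t + 12)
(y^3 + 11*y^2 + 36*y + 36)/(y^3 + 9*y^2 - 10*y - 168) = (y^2 + 5*y + 6)/(y^2 + 3*y - 28)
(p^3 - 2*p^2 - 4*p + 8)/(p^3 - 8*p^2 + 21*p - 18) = (p^2 - 4)/(p^2 - 6*p + 9)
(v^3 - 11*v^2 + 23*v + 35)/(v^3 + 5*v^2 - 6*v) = (v^3 - 11*v^2 + 23*v + 35)/(v*(v^2 + 5*v - 6))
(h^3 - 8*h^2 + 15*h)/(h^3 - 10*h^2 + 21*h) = (h - 5)/(h - 7)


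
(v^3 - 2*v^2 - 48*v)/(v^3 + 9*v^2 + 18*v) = (v - 8)/(v + 3)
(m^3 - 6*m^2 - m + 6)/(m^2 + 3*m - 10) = (m^3 - 6*m^2 - m + 6)/(m^2 + 3*m - 10)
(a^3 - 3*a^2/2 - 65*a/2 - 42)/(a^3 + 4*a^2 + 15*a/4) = 2*(a^2 - 3*a - 28)/(a*(2*a + 5))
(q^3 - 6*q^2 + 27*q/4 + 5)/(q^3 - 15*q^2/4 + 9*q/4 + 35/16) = 4*(q - 4)/(4*q - 7)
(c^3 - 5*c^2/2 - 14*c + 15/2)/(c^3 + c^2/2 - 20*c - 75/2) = (2*c - 1)/(2*c + 5)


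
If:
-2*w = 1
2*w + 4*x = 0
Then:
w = -1/2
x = 1/4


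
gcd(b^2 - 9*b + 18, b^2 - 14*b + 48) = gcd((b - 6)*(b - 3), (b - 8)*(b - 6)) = b - 6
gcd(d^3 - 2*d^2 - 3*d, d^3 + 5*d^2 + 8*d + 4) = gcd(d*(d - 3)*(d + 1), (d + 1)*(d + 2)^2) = d + 1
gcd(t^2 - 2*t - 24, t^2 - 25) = 1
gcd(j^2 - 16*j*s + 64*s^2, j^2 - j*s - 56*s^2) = -j + 8*s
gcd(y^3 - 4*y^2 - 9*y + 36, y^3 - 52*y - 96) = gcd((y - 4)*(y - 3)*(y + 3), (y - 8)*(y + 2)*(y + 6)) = 1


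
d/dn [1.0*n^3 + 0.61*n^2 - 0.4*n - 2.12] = 3.0*n^2 + 1.22*n - 0.4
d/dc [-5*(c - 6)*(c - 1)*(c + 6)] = -15*c^2 + 10*c + 180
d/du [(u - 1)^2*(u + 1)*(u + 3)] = 4*u^3 + 6*u^2 - 8*u - 2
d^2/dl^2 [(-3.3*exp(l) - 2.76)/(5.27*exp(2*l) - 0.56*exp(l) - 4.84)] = (-91.65057*exp(4*l) - 316.351776*exp(3*l) - 480.598704*exp(2*l) - 273.516288*exp(l) - 69.823776)*exp(l)/(146.363183*exp(6*l) - 46.658472*exp(5*l) - 398.304492*exp(4*l) + 85.527232*exp(3*l) + 365.805264*exp(2*l) - 39.355008*exp(l) - 113.379904)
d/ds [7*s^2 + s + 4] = 14*s + 1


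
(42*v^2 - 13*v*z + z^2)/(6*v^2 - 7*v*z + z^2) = (-7*v + z)/(-v + z)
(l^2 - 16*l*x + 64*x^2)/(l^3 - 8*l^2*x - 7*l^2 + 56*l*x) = (l - 8*x)/(l*(l - 7))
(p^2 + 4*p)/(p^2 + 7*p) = (p + 4)/(p + 7)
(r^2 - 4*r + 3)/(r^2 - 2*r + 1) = (r - 3)/(r - 1)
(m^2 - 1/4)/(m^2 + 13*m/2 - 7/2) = (m + 1/2)/(m + 7)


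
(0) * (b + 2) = 0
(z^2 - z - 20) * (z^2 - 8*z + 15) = z^4 - 9*z^3 + 3*z^2 + 145*z - 300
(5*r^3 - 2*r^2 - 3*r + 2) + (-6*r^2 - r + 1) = 5*r^3 - 8*r^2 - 4*r + 3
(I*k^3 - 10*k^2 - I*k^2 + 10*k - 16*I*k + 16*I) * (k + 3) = I*k^4 - 10*k^3 + 2*I*k^3 - 20*k^2 - 19*I*k^2 + 30*k - 32*I*k + 48*I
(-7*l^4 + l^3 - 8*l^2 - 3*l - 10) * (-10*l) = 70*l^5 - 10*l^4 + 80*l^3 + 30*l^2 + 100*l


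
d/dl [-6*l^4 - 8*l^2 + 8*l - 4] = -24*l^3 - 16*l + 8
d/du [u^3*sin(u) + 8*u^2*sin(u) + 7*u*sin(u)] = u^3*cos(u) + 3*u^2*sin(u) + 8*u^2*cos(u) + 16*u*sin(u) + 7*u*cos(u) + 7*sin(u)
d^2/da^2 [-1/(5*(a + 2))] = -2/(5*(a + 2)^3)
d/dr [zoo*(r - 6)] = zoo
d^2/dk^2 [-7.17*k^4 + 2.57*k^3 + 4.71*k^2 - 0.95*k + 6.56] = -86.04*k^2 + 15.42*k + 9.42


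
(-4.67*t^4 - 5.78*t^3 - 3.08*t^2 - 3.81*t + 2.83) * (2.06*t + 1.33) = -9.6202*t^5 - 18.1179*t^4 - 14.0322*t^3 - 11.945*t^2 + 0.7625*t + 3.7639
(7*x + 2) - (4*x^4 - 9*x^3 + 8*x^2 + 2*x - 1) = -4*x^4 + 9*x^3 - 8*x^2 + 5*x + 3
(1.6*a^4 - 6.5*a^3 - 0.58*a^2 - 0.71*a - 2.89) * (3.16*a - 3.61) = 5.056*a^5 - 26.316*a^4 + 21.6322*a^3 - 0.1498*a^2 - 6.5693*a + 10.4329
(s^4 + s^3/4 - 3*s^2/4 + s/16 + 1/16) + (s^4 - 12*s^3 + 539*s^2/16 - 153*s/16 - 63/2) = 2*s^4 - 47*s^3/4 + 527*s^2/16 - 19*s/2 - 503/16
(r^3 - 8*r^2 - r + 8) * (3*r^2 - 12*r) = 3*r^5 - 36*r^4 + 93*r^3 + 36*r^2 - 96*r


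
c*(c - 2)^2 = c^3 - 4*c^2 + 4*c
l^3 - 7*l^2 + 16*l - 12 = (l - 3)*(l - 2)^2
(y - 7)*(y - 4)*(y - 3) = y^3 - 14*y^2 + 61*y - 84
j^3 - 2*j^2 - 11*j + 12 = (j - 4)*(j - 1)*(j + 3)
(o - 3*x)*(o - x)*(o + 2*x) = o^3 - 2*o^2*x - 5*o*x^2 + 6*x^3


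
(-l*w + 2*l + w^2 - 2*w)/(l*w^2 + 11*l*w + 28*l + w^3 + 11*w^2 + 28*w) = (-l*w + 2*l + w^2 - 2*w)/(l*w^2 + 11*l*w + 28*l + w^3 + 11*w^2 + 28*w)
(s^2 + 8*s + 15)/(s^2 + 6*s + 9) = (s + 5)/(s + 3)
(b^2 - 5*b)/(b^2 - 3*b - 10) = b/(b + 2)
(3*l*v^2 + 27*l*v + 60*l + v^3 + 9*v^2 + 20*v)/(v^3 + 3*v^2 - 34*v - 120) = (3*l + v)/(v - 6)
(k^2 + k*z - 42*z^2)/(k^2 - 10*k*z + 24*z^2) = (-k - 7*z)/(-k + 4*z)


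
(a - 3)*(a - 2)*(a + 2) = a^3 - 3*a^2 - 4*a + 12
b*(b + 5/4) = b^2 + 5*b/4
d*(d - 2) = d^2 - 2*d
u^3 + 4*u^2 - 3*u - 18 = (u - 2)*(u + 3)^2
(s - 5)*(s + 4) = s^2 - s - 20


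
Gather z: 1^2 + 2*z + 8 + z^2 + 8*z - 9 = z^2 + 10*z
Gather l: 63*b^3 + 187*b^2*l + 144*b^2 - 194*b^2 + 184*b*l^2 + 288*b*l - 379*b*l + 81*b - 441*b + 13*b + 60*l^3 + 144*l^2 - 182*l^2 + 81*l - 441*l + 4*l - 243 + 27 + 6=63*b^3 - 50*b^2 - 347*b + 60*l^3 + l^2*(184*b - 38) + l*(187*b^2 - 91*b - 356) - 210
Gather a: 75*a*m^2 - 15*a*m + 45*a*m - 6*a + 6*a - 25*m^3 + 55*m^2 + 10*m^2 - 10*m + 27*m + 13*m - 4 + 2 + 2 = a*(75*m^2 + 30*m) - 25*m^3 + 65*m^2 + 30*m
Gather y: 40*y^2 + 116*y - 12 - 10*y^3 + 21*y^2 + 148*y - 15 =-10*y^3 + 61*y^2 + 264*y - 27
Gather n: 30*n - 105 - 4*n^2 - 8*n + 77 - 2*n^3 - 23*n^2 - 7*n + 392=-2*n^3 - 27*n^2 + 15*n + 364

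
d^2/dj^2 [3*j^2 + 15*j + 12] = 6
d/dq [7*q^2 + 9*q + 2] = 14*q + 9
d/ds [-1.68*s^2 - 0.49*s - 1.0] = -3.36*s - 0.49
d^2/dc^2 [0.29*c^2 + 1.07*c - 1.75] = 0.580000000000000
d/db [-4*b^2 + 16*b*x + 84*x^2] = -8*b + 16*x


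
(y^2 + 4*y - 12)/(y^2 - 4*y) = (y^2 + 4*y - 12)/(y*(y - 4))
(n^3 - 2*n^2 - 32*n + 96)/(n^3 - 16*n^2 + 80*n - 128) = (n + 6)/(n - 8)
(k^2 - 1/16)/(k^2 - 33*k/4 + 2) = (k + 1/4)/(k - 8)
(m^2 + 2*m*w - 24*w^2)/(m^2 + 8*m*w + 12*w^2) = (m - 4*w)/(m + 2*w)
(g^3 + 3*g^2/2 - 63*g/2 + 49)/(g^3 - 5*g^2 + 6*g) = (2*g^2 + 7*g - 49)/(2*g*(g - 3))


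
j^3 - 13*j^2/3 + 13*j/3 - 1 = (j - 3)*(j - 1)*(j - 1/3)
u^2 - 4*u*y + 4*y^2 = (u - 2*y)^2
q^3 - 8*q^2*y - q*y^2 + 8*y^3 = (q - 8*y)*(q - y)*(q + y)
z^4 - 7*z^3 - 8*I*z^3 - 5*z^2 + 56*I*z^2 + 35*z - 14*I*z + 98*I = (z - 7)*(z - 7*I)*(z - 2*I)*(z + I)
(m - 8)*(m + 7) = m^2 - m - 56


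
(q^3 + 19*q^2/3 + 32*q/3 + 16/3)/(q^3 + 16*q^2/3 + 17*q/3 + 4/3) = (3*q + 4)/(3*q + 1)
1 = 1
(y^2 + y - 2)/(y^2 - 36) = (y^2 + y - 2)/(y^2 - 36)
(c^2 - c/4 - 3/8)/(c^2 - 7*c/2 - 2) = (c - 3/4)/(c - 4)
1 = 1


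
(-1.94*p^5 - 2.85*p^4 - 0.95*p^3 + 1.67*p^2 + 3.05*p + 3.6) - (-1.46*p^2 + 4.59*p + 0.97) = -1.94*p^5 - 2.85*p^4 - 0.95*p^3 + 3.13*p^2 - 1.54*p + 2.63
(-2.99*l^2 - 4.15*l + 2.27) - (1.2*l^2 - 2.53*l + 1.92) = -4.19*l^2 - 1.62*l + 0.35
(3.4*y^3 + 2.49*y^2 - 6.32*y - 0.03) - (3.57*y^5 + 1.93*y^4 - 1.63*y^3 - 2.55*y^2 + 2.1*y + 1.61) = -3.57*y^5 - 1.93*y^4 + 5.03*y^3 + 5.04*y^2 - 8.42*y - 1.64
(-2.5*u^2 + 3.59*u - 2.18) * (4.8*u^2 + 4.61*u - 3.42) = -12.0*u^4 + 5.707*u^3 + 14.6359*u^2 - 22.3276*u + 7.4556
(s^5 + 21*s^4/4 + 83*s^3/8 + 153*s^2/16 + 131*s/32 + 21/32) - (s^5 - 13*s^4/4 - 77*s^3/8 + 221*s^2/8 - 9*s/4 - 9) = 17*s^4/2 + 20*s^3 - 289*s^2/16 + 203*s/32 + 309/32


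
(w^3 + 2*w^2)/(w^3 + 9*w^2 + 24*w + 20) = w^2/(w^2 + 7*w + 10)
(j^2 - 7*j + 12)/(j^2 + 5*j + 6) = (j^2 - 7*j + 12)/(j^2 + 5*j + 6)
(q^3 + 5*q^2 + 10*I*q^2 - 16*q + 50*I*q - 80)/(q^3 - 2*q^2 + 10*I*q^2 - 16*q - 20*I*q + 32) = (q + 5)/(q - 2)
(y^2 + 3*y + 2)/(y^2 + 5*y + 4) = (y + 2)/(y + 4)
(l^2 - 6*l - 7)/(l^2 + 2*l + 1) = (l - 7)/(l + 1)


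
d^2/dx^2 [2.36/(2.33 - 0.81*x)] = -3.096792/(0.81*x - 2.33)^3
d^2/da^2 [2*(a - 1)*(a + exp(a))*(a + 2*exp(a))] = 6*a^2*exp(a) + 16*a*exp(2*a) + 18*a*exp(a) + 12*a - 4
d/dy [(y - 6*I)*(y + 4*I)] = 2*y - 2*I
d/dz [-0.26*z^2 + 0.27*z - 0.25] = 0.27 - 0.52*z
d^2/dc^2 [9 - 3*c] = 0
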